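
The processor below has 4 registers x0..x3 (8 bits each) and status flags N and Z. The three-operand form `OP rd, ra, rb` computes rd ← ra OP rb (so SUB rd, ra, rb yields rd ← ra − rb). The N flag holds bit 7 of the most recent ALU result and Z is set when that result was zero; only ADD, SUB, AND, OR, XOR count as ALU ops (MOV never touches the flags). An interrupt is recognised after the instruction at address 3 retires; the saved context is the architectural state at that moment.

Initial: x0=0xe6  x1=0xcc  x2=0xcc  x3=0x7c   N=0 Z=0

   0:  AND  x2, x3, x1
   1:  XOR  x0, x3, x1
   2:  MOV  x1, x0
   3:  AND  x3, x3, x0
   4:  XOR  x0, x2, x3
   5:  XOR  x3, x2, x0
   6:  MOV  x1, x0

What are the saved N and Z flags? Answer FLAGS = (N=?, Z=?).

FLAGS = (N=0, Z=0)

after  0: x0=0xe6 x1=0xcc x2=0x4c x3=0x7c  N=0 Z=0
after  1: x0=0xb0 x1=0xcc x2=0x4c x3=0x7c  N=1 Z=0
after  2: x0=0xb0 x1=0xb0 x2=0x4c x3=0x7c  N=1 Z=0
after  3: x0=0xb0 x1=0xb0 x2=0x4c x3=0x30  N=0 Z=0
-- IRQ taken; context saved, return-PC = 4 --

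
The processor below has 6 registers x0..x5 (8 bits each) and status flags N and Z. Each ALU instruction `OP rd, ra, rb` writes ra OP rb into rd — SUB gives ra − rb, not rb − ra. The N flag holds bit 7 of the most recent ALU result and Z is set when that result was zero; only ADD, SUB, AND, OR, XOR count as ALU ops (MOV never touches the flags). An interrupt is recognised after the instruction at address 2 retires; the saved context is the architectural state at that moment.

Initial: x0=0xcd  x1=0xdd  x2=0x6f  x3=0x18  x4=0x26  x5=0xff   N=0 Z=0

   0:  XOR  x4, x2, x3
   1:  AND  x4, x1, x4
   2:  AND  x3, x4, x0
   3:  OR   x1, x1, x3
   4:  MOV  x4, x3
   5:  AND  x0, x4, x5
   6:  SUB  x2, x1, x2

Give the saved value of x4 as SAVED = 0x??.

after  0: x0=0xcd x1=0xdd x2=0x6f x3=0x18 x4=0x77 x5=0xff  N=0 Z=0
after  1: x0=0xcd x1=0xdd x2=0x6f x3=0x18 x4=0x55 x5=0xff  N=0 Z=0
after  2: x0=0xcd x1=0xdd x2=0x6f x3=0x45 x4=0x55 x5=0xff  N=0 Z=0
-- IRQ taken; context saved, return-PC = 3 --

SAVED = 0x55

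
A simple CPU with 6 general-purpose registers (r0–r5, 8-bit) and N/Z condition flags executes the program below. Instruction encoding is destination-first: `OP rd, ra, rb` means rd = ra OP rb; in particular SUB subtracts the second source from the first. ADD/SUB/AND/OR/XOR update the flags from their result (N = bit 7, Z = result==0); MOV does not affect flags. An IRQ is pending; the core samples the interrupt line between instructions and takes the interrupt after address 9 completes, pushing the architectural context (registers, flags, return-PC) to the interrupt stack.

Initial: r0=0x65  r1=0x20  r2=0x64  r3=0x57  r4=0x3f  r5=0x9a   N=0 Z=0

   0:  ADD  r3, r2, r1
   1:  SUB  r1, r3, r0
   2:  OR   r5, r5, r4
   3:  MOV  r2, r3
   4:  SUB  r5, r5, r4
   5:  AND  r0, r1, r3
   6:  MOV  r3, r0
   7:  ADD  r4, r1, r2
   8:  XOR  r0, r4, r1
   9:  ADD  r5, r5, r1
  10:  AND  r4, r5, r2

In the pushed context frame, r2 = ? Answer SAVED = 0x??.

after  0: r0=0x65 r1=0x20 r2=0x64 r3=0x84 r4=0x3f r5=0x9a  N=1 Z=0
after  1: r0=0x65 r1=0x1f r2=0x64 r3=0x84 r4=0x3f r5=0x9a  N=0 Z=0
after  2: r0=0x65 r1=0x1f r2=0x64 r3=0x84 r4=0x3f r5=0xbf  N=1 Z=0
after  3: r0=0x65 r1=0x1f r2=0x84 r3=0x84 r4=0x3f r5=0xbf  N=1 Z=0
after  4: r0=0x65 r1=0x1f r2=0x84 r3=0x84 r4=0x3f r5=0x80  N=1 Z=0
after  5: r0=0x04 r1=0x1f r2=0x84 r3=0x84 r4=0x3f r5=0x80  N=0 Z=0
after  6: r0=0x04 r1=0x1f r2=0x84 r3=0x04 r4=0x3f r5=0x80  N=0 Z=0
after  7: r0=0x04 r1=0x1f r2=0x84 r3=0x04 r4=0xa3 r5=0x80  N=1 Z=0
after  8: r0=0xbc r1=0x1f r2=0x84 r3=0x04 r4=0xa3 r5=0x80  N=1 Z=0
after  9: r0=0xbc r1=0x1f r2=0x84 r3=0x04 r4=0xa3 r5=0x9f  N=1 Z=0
-- IRQ taken; context saved, return-PC = 10 --

SAVED = 0x84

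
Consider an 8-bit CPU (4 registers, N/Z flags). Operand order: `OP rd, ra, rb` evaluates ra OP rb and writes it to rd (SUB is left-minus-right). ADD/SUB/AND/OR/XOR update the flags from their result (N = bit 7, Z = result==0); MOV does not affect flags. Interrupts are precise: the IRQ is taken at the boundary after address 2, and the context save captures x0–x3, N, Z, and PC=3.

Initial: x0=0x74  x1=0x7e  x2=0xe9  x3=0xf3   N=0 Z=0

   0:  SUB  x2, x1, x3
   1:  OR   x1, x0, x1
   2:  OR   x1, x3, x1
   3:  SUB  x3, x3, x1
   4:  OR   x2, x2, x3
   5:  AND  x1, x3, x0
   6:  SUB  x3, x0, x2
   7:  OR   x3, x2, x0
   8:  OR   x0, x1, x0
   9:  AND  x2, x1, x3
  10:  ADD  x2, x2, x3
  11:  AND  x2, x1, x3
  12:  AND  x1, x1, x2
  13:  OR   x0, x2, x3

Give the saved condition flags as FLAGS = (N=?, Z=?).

FLAGS = (N=1, Z=0)

after  0: x0=0x74 x1=0x7e x2=0x8b x3=0xf3  N=1 Z=0
after  1: x0=0x74 x1=0x7e x2=0x8b x3=0xf3  N=0 Z=0
after  2: x0=0x74 x1=0xff x2=0x8b x3=0xf3  N=1 Z=0
-- IRQ taken; context saved, return-PC = 3 --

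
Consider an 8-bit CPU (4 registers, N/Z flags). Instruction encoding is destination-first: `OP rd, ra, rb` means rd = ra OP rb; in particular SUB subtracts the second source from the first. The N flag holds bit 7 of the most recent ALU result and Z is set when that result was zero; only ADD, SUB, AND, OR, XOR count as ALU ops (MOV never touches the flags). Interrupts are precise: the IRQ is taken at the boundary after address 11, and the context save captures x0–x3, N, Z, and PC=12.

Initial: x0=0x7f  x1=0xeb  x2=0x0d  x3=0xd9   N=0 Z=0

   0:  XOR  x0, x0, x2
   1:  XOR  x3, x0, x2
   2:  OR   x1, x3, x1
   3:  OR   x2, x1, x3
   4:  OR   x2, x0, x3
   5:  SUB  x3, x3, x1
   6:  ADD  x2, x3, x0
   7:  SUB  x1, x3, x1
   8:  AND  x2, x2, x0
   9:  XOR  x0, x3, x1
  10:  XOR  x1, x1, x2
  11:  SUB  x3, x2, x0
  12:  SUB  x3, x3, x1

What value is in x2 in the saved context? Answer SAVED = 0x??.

SAVED = 0x72

after  0: x0=0x72 x1=0xeb x2=0x0d x3=0xd9  N=0 Z=0
after  1: x0=0x72 x1=0xeb x2=0x0d x3=0x7f  N=0 Z=0
after  2: x0=0x72 x1=0xff x2=0x0d x3=0x7f  N=1 Z=0
after  3: x0=0x72 x1=0xff x2=0xff x3=0x7f  N=1 Z=0
after  4: x0=0x72 x1=0xff x2=0x7f x3=0x7f  N=0 Z=0
after  5: x0=0x72 x1=0xff x2=0x7f x3=0x80  N=1 Z=0
after  6: x0=0x72 x1=0xff x2=0xf2 x3=0x80  N=1 Z=0
after  7: x0=0x72 x1=0x81 x2=0xf2 x3=0x80  N=1 Z=0
after  8: x0=0x72 x1=0x81 x2=0x72 x3=0x80  N=0 Z=0
after  9: x0=0x01 x1=0x81 x2=0x72 x3=0x80  N=0 Z=0
after 10: x0=0x01 x1=0xf3 x2=0x72 x3=0x80  N=1 Z=0
after 11: x0=0x01 x1=0xf3 x2=0x72 x3=0x71  N=0 Z=0
-- IRQ taken; context saved, return-PC = 12 --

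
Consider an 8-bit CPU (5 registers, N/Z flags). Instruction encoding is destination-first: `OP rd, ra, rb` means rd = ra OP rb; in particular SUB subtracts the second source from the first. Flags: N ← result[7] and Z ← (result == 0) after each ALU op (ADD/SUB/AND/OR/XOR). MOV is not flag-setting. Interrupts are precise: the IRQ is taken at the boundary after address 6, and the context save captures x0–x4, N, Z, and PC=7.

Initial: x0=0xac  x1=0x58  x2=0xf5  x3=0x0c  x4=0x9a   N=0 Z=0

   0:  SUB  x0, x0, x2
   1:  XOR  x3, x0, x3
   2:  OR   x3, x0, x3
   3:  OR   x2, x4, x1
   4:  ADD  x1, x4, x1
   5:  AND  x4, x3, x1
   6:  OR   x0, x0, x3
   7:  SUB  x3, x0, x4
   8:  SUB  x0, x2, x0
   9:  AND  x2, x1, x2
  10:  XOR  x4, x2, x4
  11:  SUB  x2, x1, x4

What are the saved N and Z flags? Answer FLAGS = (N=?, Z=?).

FLAGS = (N=1, Z=0)

after  0: x0=0xb7 x1=0x58 x2=0xf5 x3=0x0c x4=0x9a  N=1 Z=0
after  1: x0=0xb7 x1=0x58 x2=0xf5 x3=0xbb x4=0x9a  N=1 Z=0
after  2: x0=0xb7 x1=0x58 x2=0xf5 x3=0xbf x4=0x9a  N=1 Z=0
after  3: x0=0xb7 x1=0x58 x2=0xda x3=0xbf x4=0x9a  N=1 Z=0
after  4: x0=0xb7 x1=0xf2 x2=0xda x3=0xbf x4=0x9a  N=1 Z=0
after  5: x0=0xb7 x1=0xf2 x2=0xda x3=0xbf x4=0xb2  N=1 Z=0
after  6: x0=0xbf x1=0xf2 x2=0xda x3=0xbf x4=0xb2  N=1 Z=0
-- IRQ taken; context saved, return-PC = 7 --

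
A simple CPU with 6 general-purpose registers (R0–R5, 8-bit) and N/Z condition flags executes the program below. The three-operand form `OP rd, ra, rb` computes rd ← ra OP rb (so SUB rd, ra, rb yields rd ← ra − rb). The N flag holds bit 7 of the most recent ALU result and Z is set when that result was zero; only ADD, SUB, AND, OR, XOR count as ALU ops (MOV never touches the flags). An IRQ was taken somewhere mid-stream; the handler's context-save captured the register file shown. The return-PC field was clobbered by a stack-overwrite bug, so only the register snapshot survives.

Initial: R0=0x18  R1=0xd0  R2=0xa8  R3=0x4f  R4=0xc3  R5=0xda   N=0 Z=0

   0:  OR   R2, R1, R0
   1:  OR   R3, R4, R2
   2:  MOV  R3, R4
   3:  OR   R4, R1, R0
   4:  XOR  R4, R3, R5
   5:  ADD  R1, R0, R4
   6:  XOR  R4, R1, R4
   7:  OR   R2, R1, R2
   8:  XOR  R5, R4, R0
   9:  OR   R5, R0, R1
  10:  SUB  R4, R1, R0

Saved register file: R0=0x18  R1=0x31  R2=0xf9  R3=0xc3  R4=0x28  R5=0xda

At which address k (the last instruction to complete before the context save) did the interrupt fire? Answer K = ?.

after  0: R0=0x18 R1=0xd0 R2=0xd8 R3=0x4f R4=0xc3 R5=0xda  N=1 Z=0
after  1: R0=0x18 R1=0xd0 R2=0xd8 R3=0xdb R4=0xc3 R5=0xda  N=1 Z=0
after  2: R0=0x18 R1=0xd0 R2=0xd8 R3=0xc3 R4=0xc3 R5=0xda  N=1 Z=0
after  3: R0=0x18 R1=0xd0 R2=0xd8 R3=0xc3 R4=0xd8 R5=0xda  N=1 Z=0
after  4: R0=0x18 R1=0xd0 R2=0xd8 R3=0xc3 R4=0x19 R5=0xda  N=0 Z=0
after  5: R0=0x18 R1=0x31 R2=0xd8 R3=0xc3 R4=0x19 R5=0xda  N=0 Z=0
after  6: R0=0x18 R1=0x31 R2=0xd8 R3=0xc3 R4=0x28 R5=0xda  N=0 Z=0
after  7: R0=0x18 R1=0x31 R2=0xf9 R3=0xc3 R4=0x28 R5=0xda  N=1 Z=0
-- IRQ taken; context saved, return-PC = 8 --

K = 7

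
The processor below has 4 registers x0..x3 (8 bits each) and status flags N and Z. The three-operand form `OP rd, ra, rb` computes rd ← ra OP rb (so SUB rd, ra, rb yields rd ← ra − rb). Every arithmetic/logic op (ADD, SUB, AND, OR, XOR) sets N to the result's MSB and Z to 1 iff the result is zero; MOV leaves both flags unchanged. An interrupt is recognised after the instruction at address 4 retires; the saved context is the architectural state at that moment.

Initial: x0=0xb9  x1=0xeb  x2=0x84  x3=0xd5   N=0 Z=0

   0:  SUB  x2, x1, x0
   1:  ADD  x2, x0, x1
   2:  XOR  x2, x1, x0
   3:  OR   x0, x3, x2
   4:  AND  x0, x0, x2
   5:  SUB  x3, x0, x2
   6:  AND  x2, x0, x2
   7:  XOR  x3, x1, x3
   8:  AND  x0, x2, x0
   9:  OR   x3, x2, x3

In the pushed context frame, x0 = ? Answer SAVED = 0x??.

after  0: x0=0xb9 x1=0xeb x2=0x32 x3=0xd5  N=0 Z=0
after  1: x0=0xb9 x1=0xeb x2=0xa4 x3=0xd5  N=1 Z=0
after  2: x0=0xb9 x1=0xeb x2=0x52 x3=0xd5  N=0 Z=0
after  3: x0=0xd7 x1=0xeb x2=0x52 x3=0xd5  N=1 Z=0
after  4: x0=0x52 x1=0xeb x2=0x52 x3=0xd5  N=0 Z=0
-- IRQ taken; context saved, return-PC = 5 --

SAVED = 0x52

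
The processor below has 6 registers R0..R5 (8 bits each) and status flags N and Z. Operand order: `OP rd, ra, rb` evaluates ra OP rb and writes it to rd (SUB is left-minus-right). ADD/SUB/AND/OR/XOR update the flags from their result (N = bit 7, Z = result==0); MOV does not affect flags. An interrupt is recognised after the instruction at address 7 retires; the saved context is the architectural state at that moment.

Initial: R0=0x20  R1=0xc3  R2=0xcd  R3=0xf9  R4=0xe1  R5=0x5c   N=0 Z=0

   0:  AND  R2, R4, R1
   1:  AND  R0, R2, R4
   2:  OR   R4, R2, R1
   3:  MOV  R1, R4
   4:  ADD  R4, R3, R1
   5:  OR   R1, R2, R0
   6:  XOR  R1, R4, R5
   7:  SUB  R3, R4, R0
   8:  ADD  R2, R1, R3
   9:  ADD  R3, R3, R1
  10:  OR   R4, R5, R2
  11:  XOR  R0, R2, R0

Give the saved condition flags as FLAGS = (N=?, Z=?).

FLAGS = (N=1, Z=0)

after  0: R0=0x20 R1=0xc3 R2=0xc1 R3=0xf9 R4=0xe1 R5=0x5c  N=1 Z=0
after  1: R0=0xc1 R1=0xc3 R2=0xc1 R3=0xf9 R4=0xe1 R5=0x5c  N=1 Z=0
after  2: R0=0xc1 R1=0xc3 R2=0xc1 R3=0xf9 R4=0xc3 R5=0x5c  N=1 Z=0
after  3: R0=0xc1 R1=0xc3 R2=0xc1 R3=0xf9 R4=0xc3 R5=0x5c  N=1 Z=0
after  4: R0=0xc1 R1=0xc3 R2=0xc1 R3=0xf9 R4=0xbc R5=0x5c  N=1 Z=0
after  5: R0=0xc1 R1=0xc1 R2=0xc1 R3=0xf9 R4=0xbc R5=0x5c  N=1 Z=0
after  6: R0=0xc1 R1=0xe0 R2=0xc1 R3=0xf9 R4=0xbc R5=0x5c  N=1 Z=0
after  7: R0=0xc1 R1=0xe0 R2=0xc1 R3=0xfb R4=0xbc R5=0x5c  N=1 Z=0
-- IRQ taken; context saved, return-PC = 8 --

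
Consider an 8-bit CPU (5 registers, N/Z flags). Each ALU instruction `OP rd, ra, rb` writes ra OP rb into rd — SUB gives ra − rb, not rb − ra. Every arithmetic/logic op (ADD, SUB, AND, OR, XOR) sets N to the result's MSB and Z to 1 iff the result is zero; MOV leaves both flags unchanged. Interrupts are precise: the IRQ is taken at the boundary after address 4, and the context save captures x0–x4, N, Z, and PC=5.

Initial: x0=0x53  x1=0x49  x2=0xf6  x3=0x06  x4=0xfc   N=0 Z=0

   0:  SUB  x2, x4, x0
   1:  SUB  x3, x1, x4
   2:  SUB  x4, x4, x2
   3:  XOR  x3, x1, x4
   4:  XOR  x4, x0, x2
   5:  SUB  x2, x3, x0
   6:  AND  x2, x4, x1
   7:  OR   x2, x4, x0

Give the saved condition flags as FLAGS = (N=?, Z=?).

FLAGS = (N=1, Z=0)

after  0: x0=0x53 x1=0x49 x2=0xa9 x3=0x06 x4=0xfc  N=1 Z=0
after  1: x0=0x53 x1=0x49 x2=0xa9 x3=0x4d x4=0xfc  N=0 Z=0
after  2: x0=0x53 x1=0x49 x2=0xa9 x3=0x4d x4=0x53  N=0 Z=0
after  3: x0=0x53 x1=0x49 x2=0xa9 x3=0x1a x4=0x53  N=0 Z=0
after  4: x0=0x53 x1=0x49 x2=0xa9 x3=0x1a x4=0xfa  N=1 Z=0
-- IRQ taken; context saved, return-PC = 5 --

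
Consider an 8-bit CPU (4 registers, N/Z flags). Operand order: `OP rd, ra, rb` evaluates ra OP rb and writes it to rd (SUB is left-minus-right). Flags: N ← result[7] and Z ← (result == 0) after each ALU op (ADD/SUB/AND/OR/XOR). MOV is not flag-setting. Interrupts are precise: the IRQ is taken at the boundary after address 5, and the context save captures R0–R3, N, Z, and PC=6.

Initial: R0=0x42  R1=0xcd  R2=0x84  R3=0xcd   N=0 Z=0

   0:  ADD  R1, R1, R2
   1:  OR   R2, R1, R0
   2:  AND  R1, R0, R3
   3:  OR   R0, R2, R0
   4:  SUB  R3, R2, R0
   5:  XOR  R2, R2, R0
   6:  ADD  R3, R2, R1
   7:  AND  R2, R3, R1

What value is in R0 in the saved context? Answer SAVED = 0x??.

SAVED = 0x53

after  0: R0=0x42 R1=0x51 R2=0x84 R3=0xcd  N=0 Z=0
after  1: R0=0x42 R1=0x51 R2=0x53 R3=0xcd  N=0 Z=0
after  2: R0=0x42 R1=0x40 R2=0x53 R3=0xcd  N=0 Z=0
after  3: R0=0x53 R1=0x40 R2=0x53 R3=0xcd  N=0 Z=0
after  4: R0=0x53 R1=0x40 R2=0x53 R3=0x00  N=0 Z=1
after  5: R0=0x53 R1=0x40 R2=0x00 R3=0x00  N=0 Z=1
-- IRQ taken; context saved, return-PC = 6 --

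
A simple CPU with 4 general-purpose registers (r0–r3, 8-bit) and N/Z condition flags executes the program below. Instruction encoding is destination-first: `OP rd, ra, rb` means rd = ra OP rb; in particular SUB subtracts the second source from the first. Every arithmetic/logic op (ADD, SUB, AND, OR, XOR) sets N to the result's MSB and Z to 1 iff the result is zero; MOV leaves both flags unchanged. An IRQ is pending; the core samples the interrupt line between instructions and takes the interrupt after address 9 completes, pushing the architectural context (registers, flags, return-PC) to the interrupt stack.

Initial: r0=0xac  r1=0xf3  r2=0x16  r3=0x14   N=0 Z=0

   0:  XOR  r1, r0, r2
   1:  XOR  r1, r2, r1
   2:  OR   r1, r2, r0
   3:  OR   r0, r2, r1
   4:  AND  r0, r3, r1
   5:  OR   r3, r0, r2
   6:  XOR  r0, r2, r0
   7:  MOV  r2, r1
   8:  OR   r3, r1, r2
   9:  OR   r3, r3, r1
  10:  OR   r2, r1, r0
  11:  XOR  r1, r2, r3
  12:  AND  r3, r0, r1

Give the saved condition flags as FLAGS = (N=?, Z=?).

FLAGS = (N=1, Z=0)

after  0: r0=0xac r1=0xba r2=0x16 r3=0x14  N=1 Z=0
after  1: r0=0xac r1=0xac r2=0x16 r3=0x14  N=1 Z=0
after  2: r0=0xac r1=0xbe r2=0x16 r3=0x14  N=1 Z=0
after  3: r0=0xbe r1=0xbe r2=0x16 r3=0x14  N=1 Z=0
after  4: r0=0x14 r1=0xbe r2=0x16 r3=0x14  N=0 Z=0
after  5: r0=0x14 r1=0xbe r2=0x16 r3=0x16  N=0 Z=0
after  6: r0=0x02 r1=0xbe r2=0x16 r3=0x16  N=0 Z=0
after  7: r0=0x02 r1=0xbe r2=0xbe r3=0x16  N=0 Z=0
after  8: r0=0x02 r1=0xbe r2=0xbe r3=0xbe  N=1 Z=0
after  9: r0=0x02 r1=0xbe r2=0xbe r3=0xbe  N=1 Z=0
-- IRQ taken; context saved, return-PC = 10 --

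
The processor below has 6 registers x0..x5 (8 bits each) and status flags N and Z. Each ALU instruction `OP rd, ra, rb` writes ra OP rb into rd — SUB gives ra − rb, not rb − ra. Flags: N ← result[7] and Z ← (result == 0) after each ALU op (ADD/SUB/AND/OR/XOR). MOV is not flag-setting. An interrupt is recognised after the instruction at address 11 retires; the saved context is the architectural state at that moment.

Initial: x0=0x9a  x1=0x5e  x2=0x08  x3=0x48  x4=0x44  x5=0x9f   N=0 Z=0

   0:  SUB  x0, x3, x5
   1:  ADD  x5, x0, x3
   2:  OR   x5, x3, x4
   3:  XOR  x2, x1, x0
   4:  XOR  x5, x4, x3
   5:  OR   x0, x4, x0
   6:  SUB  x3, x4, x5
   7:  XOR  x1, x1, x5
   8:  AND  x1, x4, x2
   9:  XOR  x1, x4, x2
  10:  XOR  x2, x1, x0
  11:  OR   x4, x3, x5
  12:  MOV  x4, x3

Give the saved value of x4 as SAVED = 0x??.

SAVED = 0x3c

after  0: x0=0xa9 x1=0x5e x2=0x08 x3=0x48 x4=0x44 x5=0x9f  N=1 Z=0
after  1: x0=0xa9 x1=0x5e x2=0x08 x3=0x48 x4=0x44 x5=0xf1  N=1 Z=0
after  2: x0=0xa9 x1=0x5e x2=0x08 x3=0x48 x4=0x44 x5=0x4c  N=0 Z=0
after  3: x0=0xa9 x1=0x5e x2=0xf7 x3=0x48 x4=0x44 x5=0x4c  N=1 Z=0
after  4: x0=0xa9 x1=0x5e x2=0xf7 x3=0x48 x4=0x44 x5=0x0c  N=0 Z=0
after  5: x0=0xed x1=0x5e x2=0xf7 x3=0x48 x4=0x44 x5=0x0c  N=1 Z=0
after  6: x0=0xed x1=0x5e x2=0xf7 x3=0x38 x4=0x44 x5=0x0c  N=0 Z=0
after  7: x0=0xed x1=0x52 x2=0xf7 x3=0x38 x4=0x44 x5=0x0c  N=0 Z=0
after  8: x0=0xed x1=0x44 x2=0xf7 x3=0x38 x4=0x44 x5=0x0c  N=0 Z=0
after  9: x0=0xed x1=0xb3 x2=0xf7 x3=0x38 x4=0x44 x5=0x0c  N=1 Z=0
after 10: x0=0xed x1=0xb3 x2=0x5e x3=0x38 x4=0x44 x5=0x0c  N=0 Z=0
after 11: x0=0xed x1=0xb3 x2=0x5e x3=0x38 x4=0x3c x5=0x0c  N=0 Z=0
-- IRQ taken; context saved, return-PC = 12 --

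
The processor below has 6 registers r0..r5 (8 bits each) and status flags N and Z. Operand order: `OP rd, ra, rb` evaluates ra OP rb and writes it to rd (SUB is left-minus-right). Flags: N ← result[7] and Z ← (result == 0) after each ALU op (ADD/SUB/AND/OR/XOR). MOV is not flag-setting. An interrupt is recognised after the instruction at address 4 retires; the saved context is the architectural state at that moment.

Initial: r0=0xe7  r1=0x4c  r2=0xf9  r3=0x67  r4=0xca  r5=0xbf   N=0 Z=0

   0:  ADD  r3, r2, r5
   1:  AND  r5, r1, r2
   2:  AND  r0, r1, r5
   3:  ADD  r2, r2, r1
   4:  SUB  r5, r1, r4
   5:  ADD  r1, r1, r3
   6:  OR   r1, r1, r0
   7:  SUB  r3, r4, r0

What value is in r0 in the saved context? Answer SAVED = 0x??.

after  0: r0=0xe7 r1=0x4c r2=0xf9 r3=0xb8 r4=0xca r5=0xbf  N=1 Z=0
after  1: r0=0xe7 r1=0x4c r2=0xf9 r3=0xb8 r4=0xca r5=0x48  N=0 Z=0
after  2: r0=0x48 r1=0x4c r2=0xf9 r3=0xb8 r4=0xca r5=0x48  N=0 Z=0
after  3: r0=0x48 r1=0x4c r2=0x45 r3=0xb8 r4=0xca r5=0x48  N=0 Z=0
after  4: r0=0x48 r1=0x4c r2=0x45 r3=0xb8 r4=0xca r5=0x82  N=1 Z=0
-- IRQ taken; context saved, return-PC = 5 --

SAVED = 0x48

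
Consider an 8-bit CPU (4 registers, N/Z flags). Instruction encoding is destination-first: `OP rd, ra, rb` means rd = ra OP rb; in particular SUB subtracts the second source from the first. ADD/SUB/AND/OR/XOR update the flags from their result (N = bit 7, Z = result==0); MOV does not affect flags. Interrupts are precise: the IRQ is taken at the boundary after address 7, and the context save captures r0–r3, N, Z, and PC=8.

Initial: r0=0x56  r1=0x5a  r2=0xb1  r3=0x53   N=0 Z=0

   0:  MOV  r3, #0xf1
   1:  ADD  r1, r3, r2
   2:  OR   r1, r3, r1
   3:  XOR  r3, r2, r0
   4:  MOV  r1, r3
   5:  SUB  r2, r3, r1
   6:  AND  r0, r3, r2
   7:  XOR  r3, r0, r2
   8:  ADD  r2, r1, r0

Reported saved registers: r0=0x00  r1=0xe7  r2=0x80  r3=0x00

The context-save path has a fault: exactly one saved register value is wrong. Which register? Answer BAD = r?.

BAD = r2

after  0: r0=0x56 r1=0x5a r2=0xb1 r3=0xf1  N=0 Z=0
after  1: r0=0x56 r1=0xa2 r2=0xb1 r3=0xf1  N=1 Z=0
after  2: r0=0x56 r1=0xf3 r2=0xb1 r3=0xf1  N=1 Z=0
after  3: r0=0x56 r1=0xf3 r2=0xb1 r3=0xe7  N=1 Z=0
after  4: r0=0x56 r1=0xe7 r2=0xb1 r3=0xe7  N=1 Z=0
after  5: r0=0x56 r1=0xe7 r2=0x00 r3=0xe7  N=0 Z=1
after  6: r0=0x00 r1=0xe7 r2=0x00 r3=0xe7  N=0 Z=1
after  7: r0=0x00 r1=0xe7 r2=0x00 r3=0x00  N=0 Z=1
-- IRQ taken; context saved, return-PC = 8 --
mismatch: r2: reported 0x80 vs actual 0x00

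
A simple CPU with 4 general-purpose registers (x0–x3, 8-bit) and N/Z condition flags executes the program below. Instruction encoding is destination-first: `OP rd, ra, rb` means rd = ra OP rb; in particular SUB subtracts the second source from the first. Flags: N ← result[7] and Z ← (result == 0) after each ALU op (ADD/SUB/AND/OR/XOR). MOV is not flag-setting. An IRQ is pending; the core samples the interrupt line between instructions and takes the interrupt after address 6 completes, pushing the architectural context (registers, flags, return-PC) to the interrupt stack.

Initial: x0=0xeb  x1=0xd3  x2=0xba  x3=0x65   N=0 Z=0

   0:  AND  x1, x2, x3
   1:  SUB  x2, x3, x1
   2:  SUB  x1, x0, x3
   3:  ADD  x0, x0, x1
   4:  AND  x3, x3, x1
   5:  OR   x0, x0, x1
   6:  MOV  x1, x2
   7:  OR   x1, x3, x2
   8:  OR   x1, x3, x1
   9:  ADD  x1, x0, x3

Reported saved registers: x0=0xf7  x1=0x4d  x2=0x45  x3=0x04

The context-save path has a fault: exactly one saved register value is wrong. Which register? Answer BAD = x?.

after  0: x0=0xeb x1=0x20 x2=0xba x3=0x65  N=0 Z=0
after  1: x0=0xeb x1=0x20 x2=0x45 x3=0x65  N=0 Z=0
after  2: x0=0xeb x1=0x86 x2=0x45 x3=0x65  N=1 Z=0
after  3: x0=0x71 x1=0x86 x2=0x45 x3=0x65  N=0 Z=0
after  4: x0=0x71 x1=0x86 x2=0x45 x3=0x04  N=0 Z=0
after  5: x0=0xf7 x1=0x86 x2=0x45 x3=0x04  N=1 Z=0
after  6: x0=0xf7 x1=0x45 x2=0x45 x3=0x04  N=1 Z=0
-- IRQ taken; context saved, return-PC = 7 --
mismatch: x1: reported 0x4d vs actual 0x45

BAD = x1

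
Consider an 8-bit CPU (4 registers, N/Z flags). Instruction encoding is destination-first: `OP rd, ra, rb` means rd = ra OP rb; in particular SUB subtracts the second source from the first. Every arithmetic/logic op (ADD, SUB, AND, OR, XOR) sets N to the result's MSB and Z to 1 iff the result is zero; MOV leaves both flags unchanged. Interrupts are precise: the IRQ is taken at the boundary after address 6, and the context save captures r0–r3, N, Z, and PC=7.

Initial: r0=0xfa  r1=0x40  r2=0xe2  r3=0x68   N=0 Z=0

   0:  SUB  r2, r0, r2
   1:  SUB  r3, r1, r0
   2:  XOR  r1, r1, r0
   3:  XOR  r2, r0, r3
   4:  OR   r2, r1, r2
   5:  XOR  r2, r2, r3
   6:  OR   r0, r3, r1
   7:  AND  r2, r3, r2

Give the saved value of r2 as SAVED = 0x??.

SAVED = 0xf8

after  0: r0=0xfa r1=0x40 r2=0x18 r3=0x68  N=0 Z=0
after  1: r0=0xfa r1=0x40 r2=0x18 r3=0x46  N=0 Z=0
after  2: r0=0xfa r1=0xba r2=0x18 r3=0x46  N=1 Z=0
after  3: r0=0xfa r1=0xba r2=0xbc r3=0x46  N=1 Z=0
after  4: r0=0xfa r1=0xba r2=0xbe r3=0x46  N=1 Z=0
after  5: r0=0xfa r1=0xba r2=0xf8 r3=0x46  N=1 Z=0
after  6: r0=0xfe r1=0xba r2=0xf8 r3=0x46  N=1 Z=0
-- IRQ taken; context saved, return-PC = 7 --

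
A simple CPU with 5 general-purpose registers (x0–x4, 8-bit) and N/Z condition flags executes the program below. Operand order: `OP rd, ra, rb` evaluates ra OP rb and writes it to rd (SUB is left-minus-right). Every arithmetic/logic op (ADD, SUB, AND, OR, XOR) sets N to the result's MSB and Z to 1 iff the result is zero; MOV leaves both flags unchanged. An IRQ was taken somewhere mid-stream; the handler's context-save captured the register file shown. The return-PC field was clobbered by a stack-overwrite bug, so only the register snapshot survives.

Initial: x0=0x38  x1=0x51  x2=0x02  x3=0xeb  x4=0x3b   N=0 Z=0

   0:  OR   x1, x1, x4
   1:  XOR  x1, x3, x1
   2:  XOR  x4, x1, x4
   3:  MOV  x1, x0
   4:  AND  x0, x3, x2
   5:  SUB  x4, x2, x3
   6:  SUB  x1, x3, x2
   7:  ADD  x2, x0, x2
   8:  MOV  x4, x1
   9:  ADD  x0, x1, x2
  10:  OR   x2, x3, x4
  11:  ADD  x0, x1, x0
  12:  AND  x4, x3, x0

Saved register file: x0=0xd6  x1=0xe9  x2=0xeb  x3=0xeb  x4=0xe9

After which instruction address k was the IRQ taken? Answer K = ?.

after  0: x0=0x38 x1=0x7b x2=0x02 x3=0xeb x4=0x3b  N=0 Z=0
after  1: x0=0x38 x1=0x90 x2=0x02 x3=0xeb x4=0x3b  N=1 Z=0
after  2: x0=0x38 x1=0x90 x2=0x02 x3=0xeb x4=0xab  N=1 Z=0
after  3: x0=0x38 x1=0x38 x2=0x02 x3=0xeb x4=0xab  N=1 Z=0
after  4: x0=0x02 x1=0x38 x2=0x02 x3=0xeb x4=0xab  N=0 Z=0
after  5: x0=0x02 x1=0x38 x2=0x02 x3=0xeb x4=0x17  N=0 Z=0
after  6: x0=0x02 x1=0xe9 x2=0x02 x3=0xeb x4=0x17  N=1 Z=0
after  7: x0=0x02 x1=0xe9 x2=0x04 x3=0xeb x4=0x17  N=0 Z=0
after  8: x0=0x02 x1=0xe9 x2=0x04 x3=0xeb x4=0xe9  N=0 Z=0
after  9: x0=0xed x1=0xe9 x2=0x04 x3=0xeb x4=0xe9  N=1 Z=0
after 10: x0=0xed x1=0xe9 x2=0xeb x3=0xeb x4=0xe9  N=1 Z=0
after 11: x0=0xd6 x1=0xe9 x2=0xeb x3=0xeb x4=0xe9  N=1 Z=0
-- IRQ taken; context saved, return-PC = 12 --

K = 11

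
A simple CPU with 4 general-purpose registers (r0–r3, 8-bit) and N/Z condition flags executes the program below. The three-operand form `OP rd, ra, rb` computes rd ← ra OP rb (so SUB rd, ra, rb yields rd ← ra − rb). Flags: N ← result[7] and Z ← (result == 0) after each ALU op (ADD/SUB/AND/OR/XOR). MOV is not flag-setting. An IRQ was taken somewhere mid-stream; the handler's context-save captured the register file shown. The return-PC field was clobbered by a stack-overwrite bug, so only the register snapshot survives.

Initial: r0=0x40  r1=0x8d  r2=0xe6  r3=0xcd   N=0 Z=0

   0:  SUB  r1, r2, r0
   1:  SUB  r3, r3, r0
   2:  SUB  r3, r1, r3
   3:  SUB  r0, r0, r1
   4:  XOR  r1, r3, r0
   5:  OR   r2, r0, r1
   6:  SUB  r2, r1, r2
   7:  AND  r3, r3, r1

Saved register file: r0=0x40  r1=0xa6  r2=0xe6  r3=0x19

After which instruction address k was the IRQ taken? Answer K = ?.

K = 2

after  0: r0=0x40 r1=0xa6 r2=0xe6 r3=0xcd  N=1 Z=0
after  1: r0=0x40 r1=0xa6 r2=0xe6 r3=0x8d  N=1 Z=0
after  2: r0=0x40 r1=0xa6 r2=0xe6 r3=0x19  N=0 Z=0
-- IRQ taken; context saved, return-PC = 3 --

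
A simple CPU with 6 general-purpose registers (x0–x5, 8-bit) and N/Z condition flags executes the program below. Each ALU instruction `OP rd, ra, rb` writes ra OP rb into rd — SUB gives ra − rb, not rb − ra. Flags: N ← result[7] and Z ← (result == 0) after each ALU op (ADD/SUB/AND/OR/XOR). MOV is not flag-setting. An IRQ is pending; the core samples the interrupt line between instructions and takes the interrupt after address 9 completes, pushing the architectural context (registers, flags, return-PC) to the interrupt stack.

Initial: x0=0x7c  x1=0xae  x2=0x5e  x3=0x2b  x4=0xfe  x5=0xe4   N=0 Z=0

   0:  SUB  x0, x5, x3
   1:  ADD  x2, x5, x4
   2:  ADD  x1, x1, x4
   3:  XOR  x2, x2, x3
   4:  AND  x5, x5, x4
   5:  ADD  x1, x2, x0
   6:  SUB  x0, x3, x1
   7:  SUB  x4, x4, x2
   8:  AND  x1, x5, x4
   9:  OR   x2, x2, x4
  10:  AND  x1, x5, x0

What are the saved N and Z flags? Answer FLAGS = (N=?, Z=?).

FLAGS = (N=1, Z=0)

after  0: x0=0xb9 x1=0xae x2=0x5e x3=0x2b x4=0xfe x5=0xe4  N=1 Z=0
after  1: x0=0xb9 x1=0xae x2=0xe2 x3=0x2b x4=0xfe x5=0xe4  N=1 Z=0
after  2: x0=0xb9 x1=0xac x2=0xe2 x3=0x2b x4=0xfe x5=0xe4  N=1 Z=0
after  3: x0=0xb9 x1=0xac x2=0xc9 x3=0x2b x4=0xfe x5=0xe4  N=1 Z=0
after  4: x0=0xb9 x1=0xac x2=0xc9 x3=0x2b x4=0xfe x5=0xe4  N=1 Z=0
after  5: x0=0xb9 x1=0x82 x2=0xc9 x3=0x2b x4=0xfe x5=0xe4  N=1 Z=0
after  6: x0=0xa9 x1=0x82 x2=0xc9 x3=0x2b x4=0xfe x5=0xe4  N=1 Z=0
after  7: x0=0xa9 x1=0x82 x2=0xc9 x3=0x2b x4=0x35 x5=0xe4  N=0 Z=0
after  8: x0=0xa9 x1=0x24 x2=0xc9 x3=0x2b x4=0x35 x5=0xe4  N=0 Z=0
after  9: x0=0xa9 x1=0x24 x2=0xfd x3=0x2b x4=0x35 x5=0xe4  N=1 Z=0
-- IRQ taken; context saved, return-PC = 10 --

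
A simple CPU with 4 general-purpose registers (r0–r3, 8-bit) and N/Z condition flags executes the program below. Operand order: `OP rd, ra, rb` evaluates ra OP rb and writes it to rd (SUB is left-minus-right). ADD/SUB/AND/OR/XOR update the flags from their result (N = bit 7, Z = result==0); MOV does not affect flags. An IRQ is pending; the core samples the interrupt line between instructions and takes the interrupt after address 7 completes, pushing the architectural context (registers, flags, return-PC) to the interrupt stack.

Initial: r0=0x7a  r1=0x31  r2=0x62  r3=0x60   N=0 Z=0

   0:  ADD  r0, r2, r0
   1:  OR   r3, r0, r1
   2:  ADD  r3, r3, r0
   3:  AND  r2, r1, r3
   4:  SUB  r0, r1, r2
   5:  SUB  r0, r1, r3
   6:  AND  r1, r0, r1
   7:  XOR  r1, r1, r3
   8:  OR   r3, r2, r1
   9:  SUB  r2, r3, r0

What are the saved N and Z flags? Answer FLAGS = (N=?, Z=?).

after  0: r0=0xdc r1=0x31 r2=0x62 r3=0x60  N=1 Z=0
after  1: r0=0xdc r1=0x31 r2=0x62 r3=0xfd  N=1 Z=0
after  2: r0=0xdc r1=0x31 r2=0x62 r3=0xd9  N=1 Z=0
after  3: r0=0xdc r1=0x31 r2=0x11 r3=0xd9  N=0 Z=0
after  4: r0=0x20 r1=0x31 r2=0x11 r3=0xd9  N=0 Z=0
after  5: r0=0x58 r1=0x31 r2=0x11 r3=0xd9  N=0 Z=0
after  6: r0=0x58 r1=0x10 r2=0x11 r3=0xd9  N=0 Z=0
after  7: r0=0x58 r1=0xc9 r2=0x11 r3=0xd9  N=1 Z=0
-- IRQ taken; context saved, return-PC = 8 --

FLAGS = (N=1, Z=0)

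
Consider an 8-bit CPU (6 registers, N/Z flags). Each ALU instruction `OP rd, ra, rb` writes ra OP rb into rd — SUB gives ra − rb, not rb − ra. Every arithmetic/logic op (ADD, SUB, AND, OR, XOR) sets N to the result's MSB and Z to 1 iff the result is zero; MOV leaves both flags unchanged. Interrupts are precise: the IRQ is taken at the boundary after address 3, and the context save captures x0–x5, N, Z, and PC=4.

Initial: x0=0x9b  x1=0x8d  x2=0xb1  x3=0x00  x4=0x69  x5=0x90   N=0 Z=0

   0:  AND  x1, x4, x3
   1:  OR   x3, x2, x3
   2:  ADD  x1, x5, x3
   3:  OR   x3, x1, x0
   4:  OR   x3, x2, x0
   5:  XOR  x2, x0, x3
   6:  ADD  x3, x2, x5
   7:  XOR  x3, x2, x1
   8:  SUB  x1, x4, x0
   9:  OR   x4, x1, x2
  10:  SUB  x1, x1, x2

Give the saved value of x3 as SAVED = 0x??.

SAVED = 0xdb

after  0: x0=0x9b x1=0x00 x2=0xb1 x3=0x00 x4=0x69 x5=0x90  N=0 Z=1
after  1: x0=0x9b x1=0x00 x2=0xb1 x3=0xb1 x4=0x69 x5=0x90  N=1 Z=0
after  2: x0=0x9b x1=0x41 x2=0xb1 x3=0xb1 x4=0x69 x5=0x90  N=0 Z=0
after  3: x0=0x9b x1=0x41 x2=0xb1 x3=0xdb x4=0x69 x5=0x90  N=1 Z=0
-- IRQ taken; context saved, return-PC = 4 --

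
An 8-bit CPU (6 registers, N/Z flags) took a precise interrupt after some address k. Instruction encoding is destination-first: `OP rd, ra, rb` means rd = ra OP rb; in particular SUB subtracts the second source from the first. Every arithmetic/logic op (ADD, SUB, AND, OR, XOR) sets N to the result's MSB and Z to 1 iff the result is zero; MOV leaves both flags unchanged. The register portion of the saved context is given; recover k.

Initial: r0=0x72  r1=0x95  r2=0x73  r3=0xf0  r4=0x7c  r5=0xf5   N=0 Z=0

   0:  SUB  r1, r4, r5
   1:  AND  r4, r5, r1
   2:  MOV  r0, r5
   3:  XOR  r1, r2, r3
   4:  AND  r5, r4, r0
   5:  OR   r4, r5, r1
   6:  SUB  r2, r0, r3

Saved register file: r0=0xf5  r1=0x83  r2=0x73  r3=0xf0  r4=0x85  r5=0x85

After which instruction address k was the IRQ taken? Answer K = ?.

after  0: r0=0x72 r1=0x87 r2=0x73 r3=0xf0 r4=0x7c r5=0xf5  N=1 Z=0
after  1: r0=0x72 r1=0x87 r2=0x73 r3=0xf0 r4=0x85 r5=0xf5  N=1 Z=0
after  2: r0=0xf5 r1=0x87 r2=0x73 r3=0xf0 r4=0x85 r5=0xf5  N=1 Z=0
after  3: r0=0xf5 r1=0x83 r2=0x73 r3=0xf0 r4=0x85 r5=0xf5  N=1 Z=0
after  4: r0=0xf5 r1=0x83 r2=0x73 r3=0xf0 r4=0x85 r5=0x85  N=1 Z=0
-- IRQ taken; context saved, return-PC = 5 --

K = 4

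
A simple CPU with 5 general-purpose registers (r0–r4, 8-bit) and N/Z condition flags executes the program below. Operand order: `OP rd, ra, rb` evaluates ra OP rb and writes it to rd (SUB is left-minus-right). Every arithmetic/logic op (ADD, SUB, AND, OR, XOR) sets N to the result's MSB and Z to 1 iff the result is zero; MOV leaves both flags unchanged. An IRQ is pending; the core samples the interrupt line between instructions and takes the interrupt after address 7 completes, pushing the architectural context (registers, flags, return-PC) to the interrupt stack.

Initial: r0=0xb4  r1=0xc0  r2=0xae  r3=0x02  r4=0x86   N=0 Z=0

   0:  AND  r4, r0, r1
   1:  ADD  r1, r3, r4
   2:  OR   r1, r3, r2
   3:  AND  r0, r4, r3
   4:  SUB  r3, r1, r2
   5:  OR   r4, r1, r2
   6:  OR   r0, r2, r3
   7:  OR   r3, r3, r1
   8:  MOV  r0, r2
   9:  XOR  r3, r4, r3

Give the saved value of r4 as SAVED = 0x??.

after  0: r0=0xb4 r1=0xc0 r2=0xae r3=0x02 r4=0x80  N=1 Z=0
after  1: r0=0xb4 r1=0x82 r2=0xae r3=0x02 r4=0x80  N=1 Z=0
after  2: r0=0xb4 r1=0xae r2=0xae r3=0x02 r4=0x80  N=1 Z=0
after  3: r0=0x00 r1=0xae r2=0xae r3=0x02 r4=0x80  N=0 Z=1
after  4: r0=0x00 r1=0xae r2=0xae r3=0x00 r4=0x80  N=0 Z=1
after  5: r0=0x00 r1=0xae r2=0xae r3=0x00 r4=0xae  N=1 Z=0
after  6: r0=0xae r1=0xae r2=0xae r3=0x00 r4=0xae  N=1 Z=0
after  7: r0=0xae r1=0xae r2=0xae r3=0xae r4=0xae  N=1 Z=0
-- IRQ taken; context saved, return-PC = 8 --

SAVED = 0xae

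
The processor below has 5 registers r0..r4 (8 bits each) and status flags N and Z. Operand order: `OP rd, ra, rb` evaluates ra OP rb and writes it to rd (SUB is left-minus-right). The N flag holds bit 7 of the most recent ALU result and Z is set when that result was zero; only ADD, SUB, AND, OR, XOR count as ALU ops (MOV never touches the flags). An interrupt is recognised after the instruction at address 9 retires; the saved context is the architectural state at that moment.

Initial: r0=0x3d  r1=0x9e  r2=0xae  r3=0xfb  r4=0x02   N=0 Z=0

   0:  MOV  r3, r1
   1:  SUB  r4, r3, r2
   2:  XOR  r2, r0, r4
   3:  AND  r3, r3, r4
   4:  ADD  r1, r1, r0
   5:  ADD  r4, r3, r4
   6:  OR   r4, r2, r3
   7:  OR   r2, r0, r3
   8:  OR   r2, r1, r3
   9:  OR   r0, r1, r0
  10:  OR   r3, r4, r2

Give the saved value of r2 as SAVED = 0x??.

after  0: r0=0x3d r1=0x9e r2=0xae r3=0x9e r4=0x02  N=0 Z=0
after  1: r0=0x3d r1=0x9e r2=0xae r3=0x9e r4=0xf0  N=1 Z=0
after  2: r0=0x3d r1=0x9e r2=0xcd r3=0x9e r4=0xf0  N=1 Z=0
after  3: r0=0x3d r1=0x9e r2=0xcd r3=0x90 r4=0xf0  N=1 Z=0
after  4: r0=0x3d r1=0xdb r2=0xcd r3=0x90 r4=0xf0  N=1 Z=0
after  5: r0=0x3d r1=0xdb r2=0xcd r3=0x90 r4=0x80  N=1 Z=0
after  6: r0=0x3d r1=0xdb r2=0xcd r3=0x90 r4=0xdd  N=1 Z=0
after  7: r0=0x3d r1=0xdb r2=0xbd r3=0x90 r4=0xdd  N=1 Z=0
after  8: r0=0x3d r1=0xdb r2=0xdb r3=0x90 r4=0xdd  N=1 Z=0
after  9: r0=0xff r1=0xdb r2=0xdb r3=0x90 r4=0xdd  N=1 Z=0
-- IRQ taken; context saved, return-PC = 10 --

SAVED = 0xdb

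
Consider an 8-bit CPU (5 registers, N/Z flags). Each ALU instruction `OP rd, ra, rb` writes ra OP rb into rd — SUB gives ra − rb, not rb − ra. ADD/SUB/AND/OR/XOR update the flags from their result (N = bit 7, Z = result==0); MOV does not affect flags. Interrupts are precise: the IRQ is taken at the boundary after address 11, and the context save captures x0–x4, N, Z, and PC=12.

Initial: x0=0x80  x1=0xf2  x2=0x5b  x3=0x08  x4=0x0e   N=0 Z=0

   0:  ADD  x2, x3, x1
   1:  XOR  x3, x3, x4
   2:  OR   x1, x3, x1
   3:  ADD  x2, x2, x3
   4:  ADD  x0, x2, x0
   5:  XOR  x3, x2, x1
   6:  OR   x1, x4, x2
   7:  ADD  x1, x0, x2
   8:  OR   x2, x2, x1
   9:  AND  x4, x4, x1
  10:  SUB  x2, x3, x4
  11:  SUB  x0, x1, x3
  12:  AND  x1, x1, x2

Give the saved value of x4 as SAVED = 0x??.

after  0: x0=0x80 x1=0xf2 x2=0xfa x3=0x08 x4=0x0e  N=1 Z=0
after  1: x0=0x80 x1=0xf2 x2=0xfa x3=0x06 x4=0x0e  N=0 Z=0
after  2: x0=0x80 x1=0xf6 x2=0xfa x3=0x06 x4=0x0e  N=1 Z=0
after  3: x0=0x80 x1=0xf6 x2=0x00 x3=0x06 x4=0x0e  N=0 Z=1
after  4: x0=0x80 x1=0xf6 x2=0x00 x3=0x06 x4=0x0e  N=1 Z=0
after  5: x0=0x80 x1=0xf6 x2=0x00 x3=0xf6 x4=0x0e  N=1 Z=0
after  6: x0=0x80 x1=0x0e x2=0x00 x3=0xf6 x4=0x0e  N=0 Z=0
after  7: x0=0x80 x1=0x80 x2=0x00 x3=0xf6 x4=0x0e  N=1 Z=0
after  8: x0=0x80 x1=0x80 x2=0x80 x3=0xf6 x4=0x0e  N=1 Z=0
after  9: x0=0x80 x1=0x80 x2=0x80 x3=0xf6 x4=0x00  N=0 Z=1
after 10: x0=0x80 x1=0x80 x2=0xf6 x3=0xf6 x4=0x00  N=1 Z=0
after 11: x0=0x8a x1=0x80 x2=0xf6 x3=0xf6 x4=0x00  N=1 Z=0
-- IRQ taken; context saved, return-PC = 12 --

SAVED = 0x00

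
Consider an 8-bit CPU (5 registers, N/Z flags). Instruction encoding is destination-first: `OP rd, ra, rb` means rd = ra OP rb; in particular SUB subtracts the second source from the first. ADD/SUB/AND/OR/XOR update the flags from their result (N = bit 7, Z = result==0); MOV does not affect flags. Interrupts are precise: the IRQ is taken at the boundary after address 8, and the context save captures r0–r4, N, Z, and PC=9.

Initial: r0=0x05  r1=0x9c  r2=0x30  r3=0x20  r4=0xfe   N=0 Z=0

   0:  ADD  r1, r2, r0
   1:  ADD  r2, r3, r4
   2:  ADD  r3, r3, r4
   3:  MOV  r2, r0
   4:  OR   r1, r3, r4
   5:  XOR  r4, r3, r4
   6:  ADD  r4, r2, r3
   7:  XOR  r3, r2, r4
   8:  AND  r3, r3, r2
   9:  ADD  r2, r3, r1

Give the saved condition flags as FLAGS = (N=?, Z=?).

FLAGS = (N=0, Z=0)

after  0: r0=0x05 r1=0x35 r2=0x30 r3=0x20 r4=0xfe  N=0 Z=0
after  1: r0=0x05 r1=0x35 r2=0x1e r3=0x20 r4=0xfe  N=0 Z=0
after  2: r0=0x05 r1=0x35 r2=0x1e r3=0x1e r4=0xfe  N=0 Z=0
after  3: r0=0x05 r1=0x35 r2=0x05 r3=0x1e r4=0xfe  N=0 Z=0
after  4: r0=0x05 r1=0xfe r2=0x05 r3=0x1e r4=0xfe  N=1 Z=0
after  5: r0=0x05 r1=0xfe r2=0x05 r3=0x1e r4=0xe0  N=1 Z=0
after  6: r0=0x05 r1=0xfe r2=0x05 r3=0x1e r4=0x23  N=0 Z=0
after  7: r0=0x05 r1=0xfe r2=0x05 r3=0x26 r4=0x23  N=0 Z=0
after  8: r0=0x05 r1=0xfe r2=0x05 r3=0x04 r4=0x23  N=0 Z=0
-- IRQ taken; context saved, return-PC = 9 --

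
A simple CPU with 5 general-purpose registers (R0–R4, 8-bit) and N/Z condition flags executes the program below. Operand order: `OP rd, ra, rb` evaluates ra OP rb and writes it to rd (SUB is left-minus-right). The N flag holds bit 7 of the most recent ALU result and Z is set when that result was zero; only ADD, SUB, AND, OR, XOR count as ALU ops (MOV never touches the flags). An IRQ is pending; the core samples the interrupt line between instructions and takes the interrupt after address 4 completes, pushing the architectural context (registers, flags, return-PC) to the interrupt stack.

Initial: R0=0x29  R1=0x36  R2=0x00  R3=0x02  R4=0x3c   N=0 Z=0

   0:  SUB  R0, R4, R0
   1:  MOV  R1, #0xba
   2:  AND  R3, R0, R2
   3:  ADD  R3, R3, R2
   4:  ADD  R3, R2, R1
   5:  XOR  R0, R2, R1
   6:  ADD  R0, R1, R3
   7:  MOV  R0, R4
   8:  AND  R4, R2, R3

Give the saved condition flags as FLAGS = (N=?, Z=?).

after  0: R0=0x13 R1=0x36 R2=0x00 R3=0x02 R4=0x3c  N=0 Z=0
after  1: R0=0x13 R1=0xba R2=0x00 R3=0x02 R4=0x3c  N=0 Z=0
after  2: R0=0x13 R1=0xba R2=0x00 R3=0x00 R4=0x3c  N=0 Z=1
after  3: R0=0x13 R1=0xba R2=0x00 R3=0x00 R4=0x3c  N=0 Z=1
after  4: R0=0x13 R1=0xba R2=0x00 R3=0xba R4=0x3c  N=1 Z=0
-- IRQ taken; context saved, return-PC = 5 --

FLAGS = (N=1, Z=0)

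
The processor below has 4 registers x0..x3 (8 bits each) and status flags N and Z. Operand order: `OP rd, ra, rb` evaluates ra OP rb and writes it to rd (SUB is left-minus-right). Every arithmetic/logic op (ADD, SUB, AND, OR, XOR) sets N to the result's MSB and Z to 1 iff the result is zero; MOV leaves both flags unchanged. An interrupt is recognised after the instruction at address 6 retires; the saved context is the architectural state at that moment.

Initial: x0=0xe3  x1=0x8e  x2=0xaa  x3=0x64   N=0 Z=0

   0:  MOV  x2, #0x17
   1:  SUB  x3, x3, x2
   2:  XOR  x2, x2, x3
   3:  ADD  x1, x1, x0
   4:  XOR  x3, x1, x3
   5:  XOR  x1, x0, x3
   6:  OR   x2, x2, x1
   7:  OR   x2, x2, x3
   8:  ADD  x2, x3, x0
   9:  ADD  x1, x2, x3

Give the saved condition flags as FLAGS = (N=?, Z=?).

FLAGS = (N=1, Z=0)

after  0: x0=0xe3 x1=0x8e x2=0x17 x3=0x64  N=0 Z=0
after  1: x0=0xe3 x1=0x8e x2=0x17 x3=0x4d  N=0 Z=0
after  2: x0=0xe3 x1=0x8e x2=0x5a x3=0x4d  N=0 Z=0
after  3: x0=0xe3 x1=0x71 x2=0x5a x3=0x4d  N=0 Z=0
after  4: x0=0xe3 x1=0x71 x2=0x5a x3=0x3c  N=0 Z=0
after  5: x0=0xe3 x1=0xdf x2=0x5a x3=0x3c  N=1 Z=0
after  6: x0=0xe3 x1=0xdf x2=0xdf x3=0x3c  N=1 Z=0
-- IRQ taken; context saved, return-PC = 7 --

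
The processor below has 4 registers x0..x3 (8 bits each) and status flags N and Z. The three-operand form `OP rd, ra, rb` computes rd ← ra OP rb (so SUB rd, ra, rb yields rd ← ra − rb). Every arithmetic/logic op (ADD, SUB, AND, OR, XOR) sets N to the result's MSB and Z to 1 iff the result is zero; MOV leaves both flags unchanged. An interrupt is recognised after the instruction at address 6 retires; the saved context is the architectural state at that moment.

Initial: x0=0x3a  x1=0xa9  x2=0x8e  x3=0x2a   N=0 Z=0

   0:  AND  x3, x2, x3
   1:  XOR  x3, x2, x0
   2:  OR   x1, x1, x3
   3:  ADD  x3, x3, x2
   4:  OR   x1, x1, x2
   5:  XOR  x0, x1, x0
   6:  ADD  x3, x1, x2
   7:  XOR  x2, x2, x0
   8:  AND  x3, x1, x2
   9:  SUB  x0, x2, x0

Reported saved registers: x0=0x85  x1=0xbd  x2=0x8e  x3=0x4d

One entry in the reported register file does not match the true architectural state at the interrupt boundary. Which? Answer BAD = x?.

BAD = x1

after  0: x0=0x3a x1=0xa9 x2=0x8e x3=0x0a  N=0 Z=0
after  1: x0=0x3a x1=0xa9 x2=0x8e x3=0xb4  N=1 Z=0
after  2: x0=0x3a x1=0xbd x2=0x8e x3=0xb4  N=1 Z=0
after  3: x0=0x3a x1=0xbd x2=0x8e x3=0x42  N=0 Z=0
after  4: x0=0x3a x1=0xbf x2=0x8e x3=0x42  N=1 Z=0
after  5: x0=0x85 x1=0xbf x2=0x8e x3=0x42  N=1 Z=0
after  6: x0=0x85 x1=0xbf x2=0x8e x3=0x4d  N=0 Z=0
-- IRQ taken; context saved, return-PC = 7 --
mismatch: x1: reported 0xbd vs actual 0xbf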